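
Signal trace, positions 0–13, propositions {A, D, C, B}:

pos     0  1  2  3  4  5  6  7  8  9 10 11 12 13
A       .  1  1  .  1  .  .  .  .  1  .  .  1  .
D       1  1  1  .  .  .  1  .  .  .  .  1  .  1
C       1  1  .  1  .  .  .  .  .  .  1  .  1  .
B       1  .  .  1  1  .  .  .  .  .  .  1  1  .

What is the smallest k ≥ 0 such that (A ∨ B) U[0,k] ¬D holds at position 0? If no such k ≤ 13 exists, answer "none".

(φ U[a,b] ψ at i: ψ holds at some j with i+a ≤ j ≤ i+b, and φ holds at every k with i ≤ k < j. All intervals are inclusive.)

3

Need earliest j ≥ 0 with ¬D, and (A ∨ B) at every k in [0,j-1].
  j=0: rhs fails.
  j=1: rhs fails.
  j=2: rhs fails.
  j=3: rhs holds; lhs holds on [0,2]. k = 3.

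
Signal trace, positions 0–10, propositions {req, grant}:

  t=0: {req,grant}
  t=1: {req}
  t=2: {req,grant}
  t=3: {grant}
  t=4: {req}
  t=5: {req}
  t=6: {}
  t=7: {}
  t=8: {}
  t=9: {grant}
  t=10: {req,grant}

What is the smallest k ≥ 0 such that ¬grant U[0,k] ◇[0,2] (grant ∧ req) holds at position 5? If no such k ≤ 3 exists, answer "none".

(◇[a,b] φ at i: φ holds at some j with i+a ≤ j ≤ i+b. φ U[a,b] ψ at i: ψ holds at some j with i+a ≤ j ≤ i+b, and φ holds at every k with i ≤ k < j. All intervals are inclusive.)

Need earliest j ≥ 5 with ◇[0,2] (grant ∧ req), and ¬grant at every k in [5,j-1].
  j=5: rhs fails.
  j=6: rhs fails.
  j=7: rhs fails.
  j=8: rhs holds; lhs holds on [5,7]. k = 3.

3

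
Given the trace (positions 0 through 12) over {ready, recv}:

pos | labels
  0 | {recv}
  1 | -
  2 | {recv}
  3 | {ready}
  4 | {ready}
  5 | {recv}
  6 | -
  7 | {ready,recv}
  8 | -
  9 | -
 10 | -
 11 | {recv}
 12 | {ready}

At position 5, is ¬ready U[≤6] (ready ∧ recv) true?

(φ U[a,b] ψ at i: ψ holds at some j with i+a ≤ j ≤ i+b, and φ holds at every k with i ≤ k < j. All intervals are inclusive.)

Need some j in [5,11] with (ready ∧ recv), and ¬ready at every k in [5,j-1].
  j=5: (ready ∧ recv) false.
  j=6: (ready ∧ recv) false.
  j=7: (ready ∧ recv) holds; ¬ready holds at every k in [5,6] → satisfied.

True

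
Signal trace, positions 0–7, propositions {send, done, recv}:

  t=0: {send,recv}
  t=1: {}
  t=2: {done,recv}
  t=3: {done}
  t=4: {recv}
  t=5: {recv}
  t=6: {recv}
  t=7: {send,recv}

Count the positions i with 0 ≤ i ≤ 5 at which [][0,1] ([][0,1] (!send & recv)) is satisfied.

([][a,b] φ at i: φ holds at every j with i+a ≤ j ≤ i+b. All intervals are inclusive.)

Evaluate at each i in [0,5]:
  i=0: ✗ (fails at j=0)
  i=1: ✗ (fails at j=1)
  i=2: ✗ (fails at j=2)
  i=3: ✗ (fails at j=3)
  i=4: ✓ (all of [4,5])
  i=5: ✗ (fails at j=6)
Positions where it holds: {4} → 1.

1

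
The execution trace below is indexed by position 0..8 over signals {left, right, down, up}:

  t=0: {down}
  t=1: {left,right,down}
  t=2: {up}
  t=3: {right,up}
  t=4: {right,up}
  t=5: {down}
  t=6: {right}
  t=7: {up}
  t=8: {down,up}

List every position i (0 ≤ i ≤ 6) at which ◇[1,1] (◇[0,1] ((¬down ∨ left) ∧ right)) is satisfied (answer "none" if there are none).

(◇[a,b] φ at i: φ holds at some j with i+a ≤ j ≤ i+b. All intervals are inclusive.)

Evaluate at each i in [0,6]:
  i=0: ✓ (witness j=1)
  i=1: ✓ (witness j=2)
  i=2: ✓ (witness j=3)
  i=3: ✓ (witness j=4)
  i=4: ✓ (witness j=5)
  i=5: ✓ (witness j=6)
  i=6: ✗ (none in [7,7])

0, 1, 2, 3, 4, 5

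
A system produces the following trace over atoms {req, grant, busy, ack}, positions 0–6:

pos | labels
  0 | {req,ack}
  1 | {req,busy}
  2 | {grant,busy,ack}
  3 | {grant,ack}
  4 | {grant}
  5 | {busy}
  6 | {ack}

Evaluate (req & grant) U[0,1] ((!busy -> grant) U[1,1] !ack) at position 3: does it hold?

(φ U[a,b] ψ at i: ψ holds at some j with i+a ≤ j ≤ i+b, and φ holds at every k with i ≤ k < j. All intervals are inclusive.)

True

Need some j in [3,4] with ((!busy -> grant) U[1,1] !ack), and (req & grant) at every k in [3,j-1].
  j=3: ((!busy -> grant) U[1,1] !ack) holds; no prefix to check → satisfied.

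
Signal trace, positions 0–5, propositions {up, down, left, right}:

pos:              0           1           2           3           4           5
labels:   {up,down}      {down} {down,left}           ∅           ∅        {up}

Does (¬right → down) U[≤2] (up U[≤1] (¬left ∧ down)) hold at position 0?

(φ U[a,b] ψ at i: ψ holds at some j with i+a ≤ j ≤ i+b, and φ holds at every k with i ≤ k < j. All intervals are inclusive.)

Yes

Need some j in [0,2] with (up U[≤1] (¬left ∧ down)), and (¬right → down) at every k in [0,j-1].
  j=0: (up U[≤1] (¬left ∧ down)) holds; no prefix to check → satisfied.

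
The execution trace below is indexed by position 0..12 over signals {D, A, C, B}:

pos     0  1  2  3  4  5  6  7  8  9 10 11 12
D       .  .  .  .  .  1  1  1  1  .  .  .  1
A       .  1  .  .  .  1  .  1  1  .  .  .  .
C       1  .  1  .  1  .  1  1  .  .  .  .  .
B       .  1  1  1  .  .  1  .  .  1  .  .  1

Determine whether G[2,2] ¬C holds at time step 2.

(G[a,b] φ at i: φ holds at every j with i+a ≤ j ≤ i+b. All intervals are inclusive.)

Check ¬C at every j in [4,4]:
  j=4: false
Fails at j=4 → formula fails.

Does not hold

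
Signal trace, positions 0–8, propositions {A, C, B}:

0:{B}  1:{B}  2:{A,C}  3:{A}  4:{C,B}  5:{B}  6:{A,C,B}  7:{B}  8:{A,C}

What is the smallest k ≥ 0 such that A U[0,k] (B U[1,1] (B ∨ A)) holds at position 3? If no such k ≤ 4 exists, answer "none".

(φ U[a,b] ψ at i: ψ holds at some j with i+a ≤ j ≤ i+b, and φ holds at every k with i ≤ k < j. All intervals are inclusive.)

1

Need earliest j ≥ 3 with (B U[1,1] (B ∨ A)), and A at every k in [3,j-1].
  j=3: rhs fails.
  j=4: rhs holds; lhs holds on [3,3]. k = 1.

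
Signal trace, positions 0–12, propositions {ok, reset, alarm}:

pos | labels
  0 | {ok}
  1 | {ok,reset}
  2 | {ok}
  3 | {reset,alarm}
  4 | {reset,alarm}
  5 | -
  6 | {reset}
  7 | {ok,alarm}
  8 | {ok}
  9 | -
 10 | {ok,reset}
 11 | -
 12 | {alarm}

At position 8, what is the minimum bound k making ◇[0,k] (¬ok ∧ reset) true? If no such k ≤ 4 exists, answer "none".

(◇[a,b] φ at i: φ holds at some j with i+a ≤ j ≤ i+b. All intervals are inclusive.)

none

Scan j = 8,9,… for (¬ok ∧ reset):
  j=8: fails
  j=9: fails
  j=10: fails
  j=11: fails
  j=12: fails
No j in [8,12] satisfies it → none.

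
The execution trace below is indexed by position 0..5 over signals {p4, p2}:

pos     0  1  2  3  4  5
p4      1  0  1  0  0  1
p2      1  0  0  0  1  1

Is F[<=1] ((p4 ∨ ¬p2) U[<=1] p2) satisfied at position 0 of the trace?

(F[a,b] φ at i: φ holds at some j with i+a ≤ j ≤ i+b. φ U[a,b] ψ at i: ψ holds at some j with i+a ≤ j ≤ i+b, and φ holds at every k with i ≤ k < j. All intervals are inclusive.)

Yes

Check ((p4 ∨ ¬p2) U[<=1] p2) at each j in [0,1]:
  j=0: holds
  j=1: fails
Found at j=0 → formula holds.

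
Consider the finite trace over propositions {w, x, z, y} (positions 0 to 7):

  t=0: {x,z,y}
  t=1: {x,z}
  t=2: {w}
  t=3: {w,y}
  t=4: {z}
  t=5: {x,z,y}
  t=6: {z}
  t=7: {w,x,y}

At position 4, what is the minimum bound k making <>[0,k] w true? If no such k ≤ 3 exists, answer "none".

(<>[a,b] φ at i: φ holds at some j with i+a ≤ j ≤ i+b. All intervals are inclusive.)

3

Scan j = 4,5,… for w:
  j=4: fails
  j=5: fails
  j=6: fails
  j=7: holds
First hit at j=7, so smallest k = 7-4 = 3.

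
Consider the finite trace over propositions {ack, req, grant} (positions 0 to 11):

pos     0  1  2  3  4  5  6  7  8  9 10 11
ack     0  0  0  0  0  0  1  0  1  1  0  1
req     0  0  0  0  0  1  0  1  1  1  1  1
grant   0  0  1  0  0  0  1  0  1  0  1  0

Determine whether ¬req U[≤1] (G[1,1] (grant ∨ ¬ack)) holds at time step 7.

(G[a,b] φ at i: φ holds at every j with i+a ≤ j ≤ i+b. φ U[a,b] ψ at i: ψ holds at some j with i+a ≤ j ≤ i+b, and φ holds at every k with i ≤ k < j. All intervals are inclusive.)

Need some j in [7,8] with G[1,1] (grant ∨ ¬ack), and ¬req at every k in [7,j-1].
  j=7: G[1,1] (grant ∨ ¬ack) holds; no prefix to check → satisfied.

Holds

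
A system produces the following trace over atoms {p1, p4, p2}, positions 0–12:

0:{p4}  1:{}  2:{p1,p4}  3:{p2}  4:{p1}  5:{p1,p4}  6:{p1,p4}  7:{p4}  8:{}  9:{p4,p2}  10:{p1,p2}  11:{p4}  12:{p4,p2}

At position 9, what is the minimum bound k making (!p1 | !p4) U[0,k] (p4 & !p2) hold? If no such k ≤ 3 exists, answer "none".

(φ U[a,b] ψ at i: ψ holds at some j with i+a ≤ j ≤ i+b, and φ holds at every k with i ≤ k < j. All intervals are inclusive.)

2

Need earliest j ≥ 9 with (p4 & !p2), and (!p1 | !p4) at every k in [9,j-1].
  j=9: rhs fails.
  j=10: rhs fails.
  j=11: rhs holds; lhs holds on [9,10]. k = 2.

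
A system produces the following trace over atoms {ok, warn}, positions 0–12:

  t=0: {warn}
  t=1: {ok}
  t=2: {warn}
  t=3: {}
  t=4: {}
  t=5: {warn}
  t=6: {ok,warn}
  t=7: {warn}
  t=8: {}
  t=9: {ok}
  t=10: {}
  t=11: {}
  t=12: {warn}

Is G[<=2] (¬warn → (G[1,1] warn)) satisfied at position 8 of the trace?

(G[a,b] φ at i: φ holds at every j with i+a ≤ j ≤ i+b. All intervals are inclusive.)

Check (¬warn → (G[1,1] warn)) at every j in [8,10]:
  j=8: antecedent true; consequent fails at 9 → ✗
  j=9: antecedent true; consequent fails at 10 → ✗
  j=10: antecedent true; consequent fails at 11 → ✗
Fails at j=8 → formula fails.

False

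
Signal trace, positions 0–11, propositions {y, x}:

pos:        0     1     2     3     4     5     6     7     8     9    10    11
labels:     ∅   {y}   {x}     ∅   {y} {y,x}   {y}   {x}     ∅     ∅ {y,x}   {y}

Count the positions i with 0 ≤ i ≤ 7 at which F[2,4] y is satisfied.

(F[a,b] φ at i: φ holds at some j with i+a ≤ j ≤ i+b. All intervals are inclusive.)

7

Evaluate at each i in [0,7]:
  i=0: ✓ (witness j=4)
  i=1: ✓ (witness j=4)
  i=2: ✓ (witness j=4)
  i=3: ✓ (witness j=5)
  i=4: ✓ (witness j=6)
  i=5: ✗ (none in [7,9])
  i=6: ✓ (witness j=10)
  i=7: ✓ (witness j=10)
Positions where it holds: {0, 1, 2, 3, 4, 6, 7} → 7.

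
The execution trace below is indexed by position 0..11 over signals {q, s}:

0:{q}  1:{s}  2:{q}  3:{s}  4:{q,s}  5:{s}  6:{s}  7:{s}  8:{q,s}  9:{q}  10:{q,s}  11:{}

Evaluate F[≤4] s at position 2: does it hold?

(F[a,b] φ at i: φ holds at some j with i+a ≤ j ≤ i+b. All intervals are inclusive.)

Yes

Check s at each j in [2,6]:
  j=2: false
  j=3: true
  j=4: true
  j=5: true
  j=6: true
Found at j=3 → formula holds.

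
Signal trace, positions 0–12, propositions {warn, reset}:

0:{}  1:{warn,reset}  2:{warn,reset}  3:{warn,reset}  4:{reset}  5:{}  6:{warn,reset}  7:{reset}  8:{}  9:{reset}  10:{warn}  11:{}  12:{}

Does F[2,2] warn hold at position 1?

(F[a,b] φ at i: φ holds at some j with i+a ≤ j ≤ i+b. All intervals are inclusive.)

Yes

Check warn at each j in [3,3]:
  j=3: true
Found at j=3 → formula holds.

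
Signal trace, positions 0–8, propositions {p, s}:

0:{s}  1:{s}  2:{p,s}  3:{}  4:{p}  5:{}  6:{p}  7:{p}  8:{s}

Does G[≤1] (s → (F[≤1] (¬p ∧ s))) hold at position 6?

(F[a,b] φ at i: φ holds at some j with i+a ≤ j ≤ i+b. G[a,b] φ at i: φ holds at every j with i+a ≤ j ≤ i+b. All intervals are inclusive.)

True

Check (s → (F[≤1] (¬p ∧ s))) at every j in [6,7]:
  j=6: antecedent false → ✓
  j=7: antecedent false → ✓
All positions satisfy it → formula holds.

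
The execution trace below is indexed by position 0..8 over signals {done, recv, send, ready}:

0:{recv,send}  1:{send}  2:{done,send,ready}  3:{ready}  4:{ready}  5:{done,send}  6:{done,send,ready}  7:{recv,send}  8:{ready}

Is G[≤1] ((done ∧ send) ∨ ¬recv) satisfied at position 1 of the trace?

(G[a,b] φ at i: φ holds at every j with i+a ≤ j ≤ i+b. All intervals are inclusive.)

Check ((done ∧ send) ∨ ¬recv) at every j in [1,2]:
  j=1: true
  j=2: true
All positions satisfy it → formula holds.

True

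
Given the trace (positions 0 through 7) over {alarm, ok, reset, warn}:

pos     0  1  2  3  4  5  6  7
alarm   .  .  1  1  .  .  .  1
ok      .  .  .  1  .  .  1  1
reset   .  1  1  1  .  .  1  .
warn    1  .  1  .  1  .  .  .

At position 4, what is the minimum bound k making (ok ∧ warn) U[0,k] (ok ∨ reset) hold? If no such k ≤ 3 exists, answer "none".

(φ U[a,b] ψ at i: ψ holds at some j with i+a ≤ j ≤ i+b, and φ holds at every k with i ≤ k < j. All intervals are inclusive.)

Need earliest j ≥ 4 with (ok ∨ reset), and (ok ∧ warn) at every k in [4,j-1].
  j=4: rhs fails.
  j=5: rhs fails.
  j=6: rhs holds but lhs fails at k=4.
  j=7: rhs holds but lhs fails at k=4.
No witness within the range → none.

none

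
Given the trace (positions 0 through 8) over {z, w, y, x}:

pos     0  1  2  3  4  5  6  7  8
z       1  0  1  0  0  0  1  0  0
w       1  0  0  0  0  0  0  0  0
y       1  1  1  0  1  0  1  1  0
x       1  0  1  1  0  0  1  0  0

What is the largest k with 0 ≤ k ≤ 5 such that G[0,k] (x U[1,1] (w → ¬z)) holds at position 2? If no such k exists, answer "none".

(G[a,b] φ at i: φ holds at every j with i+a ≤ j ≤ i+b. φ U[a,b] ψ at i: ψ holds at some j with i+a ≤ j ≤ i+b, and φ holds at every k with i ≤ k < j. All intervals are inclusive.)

1

(x U[1,1] (w → ¬z)) must hold from j=2 onward; find where it first fails.
  j=2: holds
  j=3: holds
  j=4: fails
Holds on [2,3], so largest k = 1.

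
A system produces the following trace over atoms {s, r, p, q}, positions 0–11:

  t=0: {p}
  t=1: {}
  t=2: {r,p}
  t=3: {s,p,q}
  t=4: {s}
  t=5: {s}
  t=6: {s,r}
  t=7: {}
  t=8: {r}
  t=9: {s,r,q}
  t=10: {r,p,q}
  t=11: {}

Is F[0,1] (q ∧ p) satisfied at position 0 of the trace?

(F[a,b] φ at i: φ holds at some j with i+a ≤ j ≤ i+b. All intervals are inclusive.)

Check (q ∧ p) at each j in [0,1]:
  j=0: false
  j=1: false
No position in the window satisfies it → formula fails.

False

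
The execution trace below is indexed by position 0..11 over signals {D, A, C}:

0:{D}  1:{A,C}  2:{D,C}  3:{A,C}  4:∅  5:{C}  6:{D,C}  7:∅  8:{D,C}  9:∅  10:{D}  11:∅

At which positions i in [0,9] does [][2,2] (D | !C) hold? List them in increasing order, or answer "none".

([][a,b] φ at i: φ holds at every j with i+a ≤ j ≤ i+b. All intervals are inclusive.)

Evaluate at each i in [0,9]:
  i=0: ✓ (all of [2,2])
  i=1: ✗ (fails at j=3)
  i=2: ✓ (all of [4,4])
  i=3: ✗ (fails at j=5)
  i=4: ✓ (all of [6,6])
  i=5: ✓ (all of [7,7])
  i=6: ✓ (all of [8,8])
  i=7: ✓ (all of [9,9])
  i=8: ✓ (all of [10,10])
  i=9: ✓ (all of [11,11])

0, 2, 4, 5, 6, 7, 8, 9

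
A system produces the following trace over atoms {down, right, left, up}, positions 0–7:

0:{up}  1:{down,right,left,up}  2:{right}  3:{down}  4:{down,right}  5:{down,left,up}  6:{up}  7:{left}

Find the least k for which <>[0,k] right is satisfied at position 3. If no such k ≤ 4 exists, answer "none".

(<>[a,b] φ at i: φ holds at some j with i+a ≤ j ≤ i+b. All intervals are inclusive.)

1

Scan j = 3,4,… for right:
  j=3: fails
  j=4: holds
First hit at j=4, so smallest k = 4-3 = 1.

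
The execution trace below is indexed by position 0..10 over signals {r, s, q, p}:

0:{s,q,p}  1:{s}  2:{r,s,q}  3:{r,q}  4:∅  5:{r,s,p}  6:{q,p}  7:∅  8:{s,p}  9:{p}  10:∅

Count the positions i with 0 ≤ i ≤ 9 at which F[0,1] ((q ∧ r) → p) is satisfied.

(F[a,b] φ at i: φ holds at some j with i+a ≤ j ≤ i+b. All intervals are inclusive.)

Evaluate at each i in [0,9]:
  i=0: ✓ (witness j=0)
  i=1: ✓ (witness j=1)
  i=2: ✗ (none in [2,3])
  i=3: ✓ (witness j=4)
  i=4: ✓ (witness j=4)
  i=5: ✓ (witness j=5)
  i=6: ✓ (witness j=6)
  i=7: ✓ (witness j=7)
  i=8: ✓ (witness j=8)
  i=9: ✓ (witness j=9)
Positions where it holds: {0, 1, 3, 4, 5, 6, 7, 8, 9} → 9.

9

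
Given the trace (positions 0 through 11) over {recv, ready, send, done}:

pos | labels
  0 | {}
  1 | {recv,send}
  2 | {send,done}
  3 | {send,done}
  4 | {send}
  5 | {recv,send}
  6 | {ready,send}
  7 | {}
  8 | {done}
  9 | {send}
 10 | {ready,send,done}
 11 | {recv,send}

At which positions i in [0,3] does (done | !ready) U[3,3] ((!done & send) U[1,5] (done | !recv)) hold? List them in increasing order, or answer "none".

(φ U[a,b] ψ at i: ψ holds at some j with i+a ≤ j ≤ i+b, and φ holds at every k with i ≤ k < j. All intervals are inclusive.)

1, 2, 3

Evaluate at each i in [0,3]:
  i=0: ✗ (no rhs in [3,3])
  i=1: ✓ (rhs at j=4; lhs holds on [1,3])
  i=2: ✓ (rhs at j=5; lhs holds on [2,4])
  i=3: ✓ (rhs at j=6; lhs holds on [3,5])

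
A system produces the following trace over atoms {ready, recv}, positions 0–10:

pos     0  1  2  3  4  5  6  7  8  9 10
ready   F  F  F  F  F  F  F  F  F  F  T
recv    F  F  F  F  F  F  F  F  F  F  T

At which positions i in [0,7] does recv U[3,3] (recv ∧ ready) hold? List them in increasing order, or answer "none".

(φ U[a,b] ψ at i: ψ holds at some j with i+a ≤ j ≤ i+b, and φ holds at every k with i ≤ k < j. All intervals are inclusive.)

Evaluate at each i in [0,7]:
  i=0: ✗ (no rhs in [3,3])
  i=1: ✗ (no rhs in [4,4])
  i=2: ✗ (no rhs in [5,5])
  i=3: ✗ (no rhs in [6,6])
  i=4: ✗ (no rhs in [7,7])
  i=5: ✗ (no rhs in [8,8])
  i=6: ✗ (no rhs in [9,9])
  i=7: ✗ (lhs fails at k=7 before rhs at j=10)

none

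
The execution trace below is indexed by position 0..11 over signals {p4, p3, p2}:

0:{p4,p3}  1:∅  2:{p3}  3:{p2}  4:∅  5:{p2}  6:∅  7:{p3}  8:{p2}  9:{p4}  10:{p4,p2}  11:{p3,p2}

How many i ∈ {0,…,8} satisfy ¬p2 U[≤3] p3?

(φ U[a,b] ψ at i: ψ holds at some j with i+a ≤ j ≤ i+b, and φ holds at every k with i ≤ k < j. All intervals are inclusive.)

5

Evaluate at each i in [0,8]:
  i=0: ✓ (rhs at j=0)
  i=1: ✓ (rhs at j=2; lhs holds on [1,1])
  i=2: ✓ (rhs at j=2)
  i=3: ✗ (no rhs in [3,6])
  i=4: ✗ (lhs fails at k=5 before rhs at j=7)
  i=5: ✗ (lhs fails at k=5 before rhs at j=7)
  i=6: ✓ (rhs at j=7; lhs holds on [6,6])
  i=7: ✓ (rhs at j=7)
  i=8: ✗ (lhs fails at k=8 before rhs at j=11)
Positions where it holds: {0, 1, 2, 6, 7} → 5.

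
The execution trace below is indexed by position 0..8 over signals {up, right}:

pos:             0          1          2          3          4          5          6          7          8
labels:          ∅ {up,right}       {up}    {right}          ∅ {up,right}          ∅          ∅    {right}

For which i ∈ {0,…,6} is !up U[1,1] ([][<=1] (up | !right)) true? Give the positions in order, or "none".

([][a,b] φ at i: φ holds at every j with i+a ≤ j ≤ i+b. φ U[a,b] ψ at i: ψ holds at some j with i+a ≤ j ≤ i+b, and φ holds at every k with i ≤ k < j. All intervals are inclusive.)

0, 3, 4

Evaluate at each i in [0,6]:
  i=0: ✓ (rhs at j=1; lhs holds on [0,0])
  i=1: ✗ (no rhs in [2,2])
  i=2: ✗ (no rhs in [3,3])
  i=3: ✓ (rhs at j=4; lhs holds on [3,3])
  i=4: ✓ (rhs at j=5; lhs holds on [4,4])
  i=5: ✗ (lhs fails at k=5 before rhs at j=6)
  i=6: ✗ (no rhs in [7,7])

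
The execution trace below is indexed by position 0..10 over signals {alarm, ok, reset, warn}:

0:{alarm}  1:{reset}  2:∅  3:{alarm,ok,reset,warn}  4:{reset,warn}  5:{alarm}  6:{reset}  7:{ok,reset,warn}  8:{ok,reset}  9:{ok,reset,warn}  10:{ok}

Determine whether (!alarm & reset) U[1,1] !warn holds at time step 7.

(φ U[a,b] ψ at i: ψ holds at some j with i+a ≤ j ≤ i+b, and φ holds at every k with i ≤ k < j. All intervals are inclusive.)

Need some j in [8,8] with !warn, and (!alarm & reset) at every k in [7,j-1].
  j=8: !warn holds; (!alarm & reset) holds at every k in [7,7] → satisfied.

True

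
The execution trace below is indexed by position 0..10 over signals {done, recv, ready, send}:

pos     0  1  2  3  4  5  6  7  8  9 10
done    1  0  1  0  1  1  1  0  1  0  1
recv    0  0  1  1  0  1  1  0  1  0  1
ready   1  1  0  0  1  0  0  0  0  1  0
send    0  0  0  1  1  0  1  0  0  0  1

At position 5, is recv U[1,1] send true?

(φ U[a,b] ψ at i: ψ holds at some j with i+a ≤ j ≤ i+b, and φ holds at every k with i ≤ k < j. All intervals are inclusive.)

Need some j in [6,6] with send, and recv at every k in [5,j-1].
  j=6: send holds; recv holds at every k in [5,5] → satisfied.

Yes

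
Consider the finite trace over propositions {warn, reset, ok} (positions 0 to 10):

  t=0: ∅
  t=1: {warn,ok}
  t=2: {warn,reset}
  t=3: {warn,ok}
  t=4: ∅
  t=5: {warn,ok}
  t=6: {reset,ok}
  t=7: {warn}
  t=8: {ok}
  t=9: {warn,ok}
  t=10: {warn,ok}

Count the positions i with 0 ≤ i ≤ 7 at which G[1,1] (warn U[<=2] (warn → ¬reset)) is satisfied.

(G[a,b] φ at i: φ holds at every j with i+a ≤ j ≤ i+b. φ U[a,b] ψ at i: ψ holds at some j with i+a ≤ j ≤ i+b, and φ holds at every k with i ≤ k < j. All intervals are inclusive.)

8

Evaluate at each i in [0,7]:
  i=0: ✓ (all of [1,1])
  i=1: ✓ (all of [2,2])
  i=2: ✓ (all of [3,3])
  i=3: ✓ (all of [4,4])
  i=4: ✓ (all of [5,5])
  i=5: ✓ (all of [6,6])
  i=6: ✓ (all of [7,7])
  i=7: ✓ (all of [8,8])
Positions where it holds: {0, 1, 2, 3, 4, 5, 6, 7} → 8.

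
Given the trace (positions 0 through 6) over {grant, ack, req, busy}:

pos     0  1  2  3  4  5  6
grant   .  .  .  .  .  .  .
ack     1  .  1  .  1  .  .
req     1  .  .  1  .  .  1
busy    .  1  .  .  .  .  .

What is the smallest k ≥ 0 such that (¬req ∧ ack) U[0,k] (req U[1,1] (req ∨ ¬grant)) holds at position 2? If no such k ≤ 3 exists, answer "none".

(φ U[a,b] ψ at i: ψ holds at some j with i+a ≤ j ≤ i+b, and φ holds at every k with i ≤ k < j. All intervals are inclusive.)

1

Need earliest j ≥ 2 with (req U[1,1] (req ∨ ¬grant)), and (¬req ∧ ack) at every k in [2,j-1].
  j=2: rhs fails.
  j=3: rhs holds; lhs holds on [2,2]. k = 1.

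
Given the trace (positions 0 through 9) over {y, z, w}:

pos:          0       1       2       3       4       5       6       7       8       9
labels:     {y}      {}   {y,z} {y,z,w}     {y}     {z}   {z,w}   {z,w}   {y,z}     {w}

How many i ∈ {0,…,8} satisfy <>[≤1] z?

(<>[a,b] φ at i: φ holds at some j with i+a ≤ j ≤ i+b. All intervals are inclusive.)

8

Evaluate at each i in [0,8]:
  i=0: ✗ (none in [0,1])
  i=1: ✓ (witness j=2)
  i=2: ✓ (witness j=2)
  i=3: ✓ (witness j=3)
  i=4: ✓ (witness j=5)
  i=5: ✓ (witness j=5)
  i=6: ✓ (witness j=6)
  i=7: ✓ (witness j=7)
  i=8: ✓ (witness j=8)
Positions where it holds: {1, 2, 3, 4, 5, 6, 7, 8} → 8.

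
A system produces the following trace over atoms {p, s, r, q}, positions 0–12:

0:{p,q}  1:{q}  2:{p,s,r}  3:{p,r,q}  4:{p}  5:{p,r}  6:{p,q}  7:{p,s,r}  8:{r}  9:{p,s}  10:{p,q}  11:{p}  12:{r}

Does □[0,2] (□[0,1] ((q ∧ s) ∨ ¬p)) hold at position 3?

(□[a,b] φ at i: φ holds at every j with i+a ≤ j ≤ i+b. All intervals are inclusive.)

Check □[0,1] ((q ∧ s) ∨ ¬p) at every j in [3,5]:
  j=3: fails at 3
  j=4: fails at 4
  j=5: fails at 5
Fails at j=3 → formula fails.

Does not hold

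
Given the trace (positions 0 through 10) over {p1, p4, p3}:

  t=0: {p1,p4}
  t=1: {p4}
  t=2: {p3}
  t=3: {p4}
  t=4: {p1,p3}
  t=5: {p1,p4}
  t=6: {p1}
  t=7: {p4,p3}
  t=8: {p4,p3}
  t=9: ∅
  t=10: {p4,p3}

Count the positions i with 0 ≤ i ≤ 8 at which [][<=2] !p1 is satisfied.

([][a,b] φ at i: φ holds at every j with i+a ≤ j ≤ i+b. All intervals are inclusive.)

Evaluate at each i in [0,8]:
  i=0: ✗ (fails at j=0)
  i=1: ✓ (all of [1,3])
  i=2: ✗ (fails at j=4)
  i=3: ✗ (fails at j=4)
  i=4: ✗ (fails at j=4)
  i=5: ✗ (fails at j=5)
  i=6: ✗ (fails at j=6)
  i=7: ✓ (all of [7,9])
  i=8: ✓ (all of [8,10])
Positions where it holds: {1, 7, 8} → 3.

3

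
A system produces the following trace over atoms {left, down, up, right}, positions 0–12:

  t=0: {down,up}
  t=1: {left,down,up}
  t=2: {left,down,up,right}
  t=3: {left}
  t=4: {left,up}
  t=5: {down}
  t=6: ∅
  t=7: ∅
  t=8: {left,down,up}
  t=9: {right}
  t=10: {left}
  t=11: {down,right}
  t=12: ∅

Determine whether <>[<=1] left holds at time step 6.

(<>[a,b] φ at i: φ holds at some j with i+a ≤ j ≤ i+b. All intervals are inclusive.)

Check left at each j in [6,7]:
  j=6: false
  j=7: false
No position in the window satisfies it → formula fails.

False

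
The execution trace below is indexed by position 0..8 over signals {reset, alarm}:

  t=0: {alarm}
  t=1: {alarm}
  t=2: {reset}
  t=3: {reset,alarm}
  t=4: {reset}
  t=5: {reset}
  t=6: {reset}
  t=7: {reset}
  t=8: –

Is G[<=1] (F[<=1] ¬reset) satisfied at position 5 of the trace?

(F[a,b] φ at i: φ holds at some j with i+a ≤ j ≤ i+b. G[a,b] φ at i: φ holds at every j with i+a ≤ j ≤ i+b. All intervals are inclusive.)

Check F[<=1] ¬reset at every j in [5,6]:
  j=5: fails (none in [5,6])
  j=6: fails (none in [6,7])
Fails at j=5 → formula fails.

No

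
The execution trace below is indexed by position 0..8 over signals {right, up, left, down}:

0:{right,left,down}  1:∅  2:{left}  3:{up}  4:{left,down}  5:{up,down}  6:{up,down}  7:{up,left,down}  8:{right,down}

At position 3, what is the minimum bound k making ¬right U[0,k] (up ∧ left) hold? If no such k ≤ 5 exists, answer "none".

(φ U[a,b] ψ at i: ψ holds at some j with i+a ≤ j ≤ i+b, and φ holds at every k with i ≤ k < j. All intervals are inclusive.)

4

Need earliest j ≥ 3 with (up ∧ left), and ¬right at every k in [3,j-1].
  j=3: rhs fails.
  j=4: rhs fails.
  j=5: rhs fails.
  j=6: rhs fails.
  j=7: rhs holds; lhs holds on [3,6]. k = 4.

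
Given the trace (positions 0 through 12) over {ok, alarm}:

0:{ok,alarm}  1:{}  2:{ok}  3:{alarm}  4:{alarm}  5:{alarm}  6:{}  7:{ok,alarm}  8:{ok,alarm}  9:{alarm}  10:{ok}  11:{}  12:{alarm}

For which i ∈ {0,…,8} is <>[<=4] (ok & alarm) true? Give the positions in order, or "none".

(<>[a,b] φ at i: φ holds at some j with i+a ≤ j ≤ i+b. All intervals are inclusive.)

Evaluate at each i in [0,8]:
  i=0: ✓ (witness j=0)
  i=1: ✗ (none in [1,5])
  i=2: ✗ (none in [2,6])
  i=3: ✓ (witness j=7)
  i=4: ✓ (witness j=7)
  i=5: ✓ (witness j=7)
  i=6: ✓ (witness j=7)
  i=7: ✓ (witness j=7)
  i=8: ✓ (witness j=8)

0, 3, 4, 5, 6, 7, 8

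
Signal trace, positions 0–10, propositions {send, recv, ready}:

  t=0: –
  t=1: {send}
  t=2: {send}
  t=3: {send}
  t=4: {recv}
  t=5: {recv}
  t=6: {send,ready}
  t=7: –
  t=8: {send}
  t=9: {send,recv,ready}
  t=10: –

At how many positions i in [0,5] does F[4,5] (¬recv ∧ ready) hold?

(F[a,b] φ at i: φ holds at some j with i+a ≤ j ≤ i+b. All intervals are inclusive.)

2

Evaluate at each i in [0,5]:
  i=0: ✗ (none in [4,5])
  i=1: ✓ (witness j=6)
  i=2: ✓ (witness j=6)
  i=3: ✗ (none in [7,8])
  i=4: ✗ (none in [8,9])
  i=5: ✗ (none in [9,10])
Positions where it holds: {1, 2} → 2.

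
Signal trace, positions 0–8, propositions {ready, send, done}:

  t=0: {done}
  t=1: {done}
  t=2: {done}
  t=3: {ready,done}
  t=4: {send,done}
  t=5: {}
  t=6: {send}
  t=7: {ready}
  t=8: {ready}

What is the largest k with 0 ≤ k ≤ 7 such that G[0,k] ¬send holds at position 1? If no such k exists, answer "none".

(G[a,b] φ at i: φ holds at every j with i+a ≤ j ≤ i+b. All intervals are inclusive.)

2

¬send must hold from j=1 onward; find where it first fails.
  j=1: holds
  j=2: holds
  j=3: holds
  j=4: fails
Holds on [1,3], so largest k = 2.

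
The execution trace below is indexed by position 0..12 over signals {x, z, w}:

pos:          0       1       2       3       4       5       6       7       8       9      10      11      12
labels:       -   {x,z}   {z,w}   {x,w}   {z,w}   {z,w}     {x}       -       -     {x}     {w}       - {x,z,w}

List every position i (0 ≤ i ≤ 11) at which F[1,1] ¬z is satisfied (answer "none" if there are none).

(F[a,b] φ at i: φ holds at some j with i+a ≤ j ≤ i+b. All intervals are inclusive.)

Evaluate at each i in [0,11]:
  i=0: ✗ (none in [1,1])
  i=1: ✗ (none in [2,2])
  i=2: ✓ (witness j=3)
  i=3: ✗ (none in [4,4])
  i=4: ✗ (none in [5,5])
  i=5: ✓ (witness j=6)
  i=6: ✓ (witness j=7)
  i=7: ✓ (witness j=8)
  i=8: ✓ (witness j=9)
  i=9: ✓ (witness j=10)
  i=10: ✓ (witness j=11)
  i=11: ✗ (none in [12,12])

2, 5, 6, 7, 8, 9, 10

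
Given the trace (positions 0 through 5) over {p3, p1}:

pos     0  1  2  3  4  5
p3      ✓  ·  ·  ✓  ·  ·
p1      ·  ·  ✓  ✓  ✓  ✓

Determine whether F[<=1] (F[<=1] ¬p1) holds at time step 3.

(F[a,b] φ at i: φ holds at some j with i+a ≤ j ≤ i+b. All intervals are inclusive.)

False

Check F[<=1] ¬p1 at each j in [3,4]:
  j=3: fails (none in [3,4])
  j=4: fails (none in [4,5])
No position in the window satisfies it → formula fails.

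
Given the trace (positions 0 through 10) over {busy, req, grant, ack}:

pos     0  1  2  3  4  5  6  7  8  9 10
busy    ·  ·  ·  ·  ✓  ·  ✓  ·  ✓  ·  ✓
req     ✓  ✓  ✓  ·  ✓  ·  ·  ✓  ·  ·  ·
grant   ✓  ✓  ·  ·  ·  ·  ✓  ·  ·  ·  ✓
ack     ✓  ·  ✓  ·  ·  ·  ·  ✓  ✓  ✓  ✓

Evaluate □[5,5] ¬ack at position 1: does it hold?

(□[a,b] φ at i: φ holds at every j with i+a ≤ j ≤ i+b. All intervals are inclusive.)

Holds

Check ¬ack at every j in [6,6]:
  j=6: true
All positions satisfy it → formula holds.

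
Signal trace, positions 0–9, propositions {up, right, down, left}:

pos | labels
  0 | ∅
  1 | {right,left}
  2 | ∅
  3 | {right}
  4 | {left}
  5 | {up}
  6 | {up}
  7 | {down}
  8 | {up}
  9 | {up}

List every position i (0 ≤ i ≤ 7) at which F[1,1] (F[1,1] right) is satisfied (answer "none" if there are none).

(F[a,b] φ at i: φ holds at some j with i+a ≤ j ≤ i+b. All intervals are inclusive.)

Evaluate at each i in [0,7]:
  i=0: ✗ (none in [1,1])
  i=1: ✓ (witness j=2)
  i=2: ✗ (none in [3,3])
  i=3: ✗ (none in [4,4])
  i=4: ✗ (none in [5,5])
  i=5: ✗ (none in [6,6])
  i=6: ✗ (none in [7,7])
  i=7: ✗ (none in [8,8])

1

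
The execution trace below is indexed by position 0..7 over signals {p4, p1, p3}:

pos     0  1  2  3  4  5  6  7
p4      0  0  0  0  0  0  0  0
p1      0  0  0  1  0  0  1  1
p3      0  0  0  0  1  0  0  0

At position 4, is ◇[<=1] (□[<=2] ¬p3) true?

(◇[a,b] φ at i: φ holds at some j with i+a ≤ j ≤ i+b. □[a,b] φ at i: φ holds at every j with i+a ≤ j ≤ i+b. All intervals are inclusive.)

Check □[<=2] ¬p3 at each j in [4,5]:
  j=4: fails at 4
  j=5: holds on [5,7]
Found at j=5 → formula holds.

True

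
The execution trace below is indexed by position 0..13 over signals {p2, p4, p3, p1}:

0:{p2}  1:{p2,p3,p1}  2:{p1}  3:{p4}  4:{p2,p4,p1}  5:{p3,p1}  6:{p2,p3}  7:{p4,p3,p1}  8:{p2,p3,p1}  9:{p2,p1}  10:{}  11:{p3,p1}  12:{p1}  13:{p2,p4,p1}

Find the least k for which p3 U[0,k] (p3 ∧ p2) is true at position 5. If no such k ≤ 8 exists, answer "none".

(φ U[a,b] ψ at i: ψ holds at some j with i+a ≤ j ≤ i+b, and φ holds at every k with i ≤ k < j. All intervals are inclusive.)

1

Need earliest j ≥ 5 with (p3 ∧ p2), and p3 at every k in [5,j-1].
  j=5: rhs fails.
  j=6: rhs holds; lhs holds on [5,5]. k = 1.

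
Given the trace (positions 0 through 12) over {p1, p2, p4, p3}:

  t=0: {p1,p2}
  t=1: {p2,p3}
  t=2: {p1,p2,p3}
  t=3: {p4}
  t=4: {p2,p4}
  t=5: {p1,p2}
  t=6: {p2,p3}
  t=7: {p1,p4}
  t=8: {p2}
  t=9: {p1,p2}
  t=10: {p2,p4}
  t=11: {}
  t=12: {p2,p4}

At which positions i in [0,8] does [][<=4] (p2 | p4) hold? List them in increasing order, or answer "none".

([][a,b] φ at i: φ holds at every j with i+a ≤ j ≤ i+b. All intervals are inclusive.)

Evaluate at each i in [0,8]:
  i=0: ✓ (all of [0,4])
  i=1: ✓ (all of [1,5])
  i=2: ✓ (all of [2,6])
  i=3: ✓ (all of [3,7])
  i=4: ✓ (all of [4,8])
  i=5: ✓ (all of [5,9])
  i=6: ✓ (all of [6,10])
  i=7: ✗ (fails at j=11)
  i=8: ✗ (fails at j=11)

0, 1, 2, 3, 4, 5, 6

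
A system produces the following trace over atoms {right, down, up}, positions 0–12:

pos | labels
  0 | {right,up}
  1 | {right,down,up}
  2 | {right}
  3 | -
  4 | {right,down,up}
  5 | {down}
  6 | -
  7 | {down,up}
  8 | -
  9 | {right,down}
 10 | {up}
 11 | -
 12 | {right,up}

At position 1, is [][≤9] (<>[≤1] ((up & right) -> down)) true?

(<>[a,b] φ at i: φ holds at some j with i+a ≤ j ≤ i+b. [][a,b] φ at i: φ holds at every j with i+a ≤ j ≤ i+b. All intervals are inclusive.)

True

Check <>[≤1] ((up & right) -> down) at every j in [1,10]:
  j=1: holds (witness at 1)
  j=2: holds (witness at 2)
  j=3: holds (witness at 3)
  j=4: holds (witness at 4)
  j=5: holds (witness at 5)
  j=6: holds (witness at 6)
  j=7: holds (witness at 7)
  j=8: holds (witness at 8)
  j=9: holds (witness at 9)
  j=10: holds (witness at 10)
All positions satisfy it → formula holds.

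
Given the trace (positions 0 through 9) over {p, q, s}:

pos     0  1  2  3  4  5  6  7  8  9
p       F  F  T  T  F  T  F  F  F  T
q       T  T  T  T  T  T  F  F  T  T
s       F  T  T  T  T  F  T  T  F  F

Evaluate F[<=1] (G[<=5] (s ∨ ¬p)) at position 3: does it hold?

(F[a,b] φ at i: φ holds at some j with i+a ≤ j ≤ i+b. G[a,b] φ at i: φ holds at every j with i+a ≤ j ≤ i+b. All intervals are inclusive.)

Check G[<=5] (s ∨ ¬p) at each j in [3,4]:
  j=3: fails at 5
  j=4: fails at 5
No position in the window satisfies it → formula fails.

False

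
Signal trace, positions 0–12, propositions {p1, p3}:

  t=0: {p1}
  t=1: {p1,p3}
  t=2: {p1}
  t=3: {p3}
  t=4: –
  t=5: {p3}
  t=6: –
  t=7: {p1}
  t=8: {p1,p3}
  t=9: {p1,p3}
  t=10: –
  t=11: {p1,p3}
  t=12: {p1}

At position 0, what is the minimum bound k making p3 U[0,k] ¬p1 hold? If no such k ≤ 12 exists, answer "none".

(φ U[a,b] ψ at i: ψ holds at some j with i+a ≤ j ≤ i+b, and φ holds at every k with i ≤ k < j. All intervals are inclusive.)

none

Need earliest j ≥ 0 with ¬p1, and p3 at every k in [0,j-1].
  j=0: rhs fails.
  j=1: rhs fails.
  j=2: rhs fails.
  j=3: rhs holds but lhs fails at k=0.
  j=4: rhs holds but lhs fails at k=0.
  j=5: rhs holds but lhs fails at k=0.
  j=6: rhs holds but lhs fails at k=0.
  j=7: rhs fails.
  j=8: rhs fails.
  j=9: rhs fails.
  j=10: rhs holds but lhs fails at k=0.
  j=11: rhs fails.
  j=12: rhs fails.
No witness within the range → none.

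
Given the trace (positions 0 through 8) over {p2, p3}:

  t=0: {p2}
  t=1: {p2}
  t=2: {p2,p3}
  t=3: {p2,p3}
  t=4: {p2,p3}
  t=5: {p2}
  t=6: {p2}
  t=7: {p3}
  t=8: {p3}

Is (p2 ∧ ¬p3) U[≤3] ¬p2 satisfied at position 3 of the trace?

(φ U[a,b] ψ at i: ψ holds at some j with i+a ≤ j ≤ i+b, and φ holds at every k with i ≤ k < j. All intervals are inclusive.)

Need some j in [3,6] with ¬p2, and (p2 ∧ ¬p3) at every k in [3,j-1].
  j=3: ¬p2 false.
  j=4: ¬p2 false.
  j=5: ¬p2 false.
  j=6: ¬p2 false.
No j in the window works → until fails.

No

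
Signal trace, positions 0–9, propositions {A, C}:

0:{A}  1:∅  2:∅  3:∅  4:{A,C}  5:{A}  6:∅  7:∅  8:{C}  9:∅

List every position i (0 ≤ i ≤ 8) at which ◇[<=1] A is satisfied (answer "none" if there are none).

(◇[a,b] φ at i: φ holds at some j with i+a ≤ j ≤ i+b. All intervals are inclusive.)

0, 3, 4, 5

Evaluate at each i in [0,8]:
  i=0: ✓ (witness j=0)
  i=1: ✗ (none in [1,2])
  i=2: ✗ (none in [2,3])
  i=3: ✓ (witness j=4)
  i=4: ✓ (witness j=4)
  i=5: ✓ (witness j=5)
  i=6: ✗ (none in [6,7])
  i=7: ✗ (none in [7,8])
  i=8: ✗ (none in [8,9])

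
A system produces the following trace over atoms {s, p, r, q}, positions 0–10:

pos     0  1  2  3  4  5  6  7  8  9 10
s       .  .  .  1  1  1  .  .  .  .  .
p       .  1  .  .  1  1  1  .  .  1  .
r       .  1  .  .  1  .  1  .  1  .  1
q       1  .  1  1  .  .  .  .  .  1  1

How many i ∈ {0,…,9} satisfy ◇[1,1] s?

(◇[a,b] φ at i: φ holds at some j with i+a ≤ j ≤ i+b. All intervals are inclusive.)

Evaluate at each i in [0,9]:
  i=0: ✗ (none in [1,1])
  i=1: ✗ (none in [2,2])
  i=2: ✓ (witness j=3)
  i=3: ✓ (witness j=4)
  i=4: ✓ (witness j=5)
  i=5: ✗ (none in [6,6])
  i=6: ✗ (none in [7,7])
  i=7: ✗ (none in [8,8])
  i=8: ✗ (none in [9,9])
  i=9: ✗ (none in [10,10])
Positions where it holds: {2, 3, 4} → 3.

3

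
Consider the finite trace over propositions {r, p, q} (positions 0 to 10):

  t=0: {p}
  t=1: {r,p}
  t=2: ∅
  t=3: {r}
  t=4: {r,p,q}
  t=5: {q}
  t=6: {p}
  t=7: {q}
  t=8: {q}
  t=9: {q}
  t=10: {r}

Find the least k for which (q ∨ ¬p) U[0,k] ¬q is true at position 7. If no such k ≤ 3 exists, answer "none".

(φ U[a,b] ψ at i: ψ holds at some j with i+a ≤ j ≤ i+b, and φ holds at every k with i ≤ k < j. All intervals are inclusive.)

3

Need earliest j ≥ 7 with ¬q, and (q ∨ ¬p) at every k in [7,j-1].
  j=7: rhs fails.
  j=8: rhs fails.
  j=9: rhs fails.
  j=10: rhs holds; lhs holds on [7,9]. k = 3.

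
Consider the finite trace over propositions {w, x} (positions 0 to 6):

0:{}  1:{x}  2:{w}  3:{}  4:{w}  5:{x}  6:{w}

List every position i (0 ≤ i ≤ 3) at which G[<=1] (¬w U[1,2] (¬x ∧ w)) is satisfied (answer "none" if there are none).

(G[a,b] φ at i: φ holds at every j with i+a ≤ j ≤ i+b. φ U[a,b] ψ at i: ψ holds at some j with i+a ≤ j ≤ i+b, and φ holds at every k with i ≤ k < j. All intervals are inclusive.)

Evaluate at each i in [0,3]:
  i=0: ✓ (all of [0,1])
  i=1: ✗ (fails at j=2)
  i=2: ✗ (fails at j=2)
  i=3: ✗ (fails at j=4)

0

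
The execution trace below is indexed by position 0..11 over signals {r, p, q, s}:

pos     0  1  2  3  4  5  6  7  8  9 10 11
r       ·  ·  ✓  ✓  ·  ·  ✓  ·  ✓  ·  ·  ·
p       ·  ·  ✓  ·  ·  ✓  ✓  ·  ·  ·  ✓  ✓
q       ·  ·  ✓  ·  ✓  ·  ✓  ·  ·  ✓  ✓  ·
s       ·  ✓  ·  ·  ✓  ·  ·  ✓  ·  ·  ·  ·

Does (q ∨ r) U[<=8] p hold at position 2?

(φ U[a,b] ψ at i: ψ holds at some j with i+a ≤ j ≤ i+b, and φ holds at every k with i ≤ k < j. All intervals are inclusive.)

Holds

Need some j in [2,10] with p, and (q ∨ r) at every k in [2,j-1].
  j=2: p holds; no prefix to check → satisfied.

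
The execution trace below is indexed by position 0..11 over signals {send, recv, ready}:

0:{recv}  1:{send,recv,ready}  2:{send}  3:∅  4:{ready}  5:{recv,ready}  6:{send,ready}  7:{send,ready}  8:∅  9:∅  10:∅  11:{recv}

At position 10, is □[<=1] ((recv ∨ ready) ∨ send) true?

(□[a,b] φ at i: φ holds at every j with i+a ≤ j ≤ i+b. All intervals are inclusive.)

False

Check ((recv ∨ ready) ∨ send) at every j in [10,11]:
  j=10: false
  j=11: true
Fails at j=10 → formula fails.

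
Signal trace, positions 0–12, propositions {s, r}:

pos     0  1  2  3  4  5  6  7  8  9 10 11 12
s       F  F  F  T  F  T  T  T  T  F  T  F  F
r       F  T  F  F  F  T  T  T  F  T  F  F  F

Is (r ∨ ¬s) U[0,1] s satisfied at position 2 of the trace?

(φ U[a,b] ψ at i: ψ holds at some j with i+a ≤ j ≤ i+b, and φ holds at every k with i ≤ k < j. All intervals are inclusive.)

Holds

Need some j in [2,3] with s, and (r ∨ ¬s) at every k in [2,j-1].
  j=2: s false.
  j=3: s holds; (r ∨ ¬s) holds at every k in [2,2] → satisfied.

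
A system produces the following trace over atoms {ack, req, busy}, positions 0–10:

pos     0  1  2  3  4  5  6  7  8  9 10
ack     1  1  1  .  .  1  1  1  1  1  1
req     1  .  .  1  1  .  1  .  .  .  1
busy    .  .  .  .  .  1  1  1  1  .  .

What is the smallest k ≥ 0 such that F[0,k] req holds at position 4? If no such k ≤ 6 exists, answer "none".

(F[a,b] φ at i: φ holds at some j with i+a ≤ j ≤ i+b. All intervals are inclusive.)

0

Scan j = 4,5,… for req:
  j=4: holds
First hit at j=4, so smallest k = 4-4 = 0.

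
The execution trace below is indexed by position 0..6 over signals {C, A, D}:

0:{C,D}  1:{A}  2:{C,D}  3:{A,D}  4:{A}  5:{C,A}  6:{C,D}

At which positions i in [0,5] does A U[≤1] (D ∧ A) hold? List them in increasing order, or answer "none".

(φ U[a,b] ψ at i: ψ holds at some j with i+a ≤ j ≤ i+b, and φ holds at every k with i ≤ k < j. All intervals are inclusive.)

Evaluate at each i in [0,5]:
  i=0: ✗ (no rhs in [0,1])
  i=1: ✗ (no rhs in [1,2])
  i=2: ✗ (lhs fails at k=2 before rhs at j=3)
  i=3: ✓ (rhs at j=3)
  i=4: ✗ (no rhs in [4,5])
  i=5: ✗ (no rhs in [5,6])

3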